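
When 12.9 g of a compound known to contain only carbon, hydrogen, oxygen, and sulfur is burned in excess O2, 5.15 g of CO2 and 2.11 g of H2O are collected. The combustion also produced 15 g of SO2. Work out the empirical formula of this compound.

mol C = 5.15 / 44.01 = 0.1170; mass C = 0.1170 × 12.01 = 1.405 g
mol H = 2 × (2.11 / 18.02) = 0.2342; mass H = 0.2342 × 1.008 = 0.2361 g
mol S = 15 / 64.07 = 0.2341; mass S = 7.508 g
mass O = 12.9 − (9.150) = 3.750 g → mol O = 0.2344
Smallest is C at 0.117 mol; normalising gives C 1.000, H 2.001, O 2.003, S 2.001
Ratio ≈ 1:2:2:2, so the empirical formula is CH2O2S2

CH2O2S2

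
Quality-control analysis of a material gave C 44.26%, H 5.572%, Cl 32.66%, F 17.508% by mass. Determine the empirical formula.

C4H6ClF

Assume 100 g: 44.26 g C, 5.572 g H, 32.66 g Cl, 17.508 g F.
Moles — C: 44.26 / 12.01 = 3.685 mol; H: 5.572 / 1.008 = 5.528 mol; Cl: 32.66 / 35.45 = 0.9213 mol; F: 17.508 / 19.00 = 0.9215 mol
Ratios (÷ 0.9213): C 4.000, H 6.000, Cl 1.000, F 1.000
Ratio ≈ 4:6:1:1, so the empirical formula is C4H6ClF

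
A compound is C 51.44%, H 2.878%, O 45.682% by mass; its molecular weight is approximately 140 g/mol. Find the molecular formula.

Assume 100 g: 51.44 g C, 2.878 g H, 45.682 g O.
n(C) = 51.44/12.01 = 4.283, n(H) = 2.878/1.008 = 2.855, n(O) = 45.682/16.00 = 2.855
Smallest is O at 2.855 mol; normalising gives C 1.500, H 1.000, O 1.000
Scaling by 2: C 3.00, H 2.00, O 2.00 → C3H2O2
Empirical-formula mass = 70.05 g/mol
n = 140 / 70.05 = 2.00 ≈ 2
Molecular formula = (C3H2O2)×2 = C6H4O4

C6H4O4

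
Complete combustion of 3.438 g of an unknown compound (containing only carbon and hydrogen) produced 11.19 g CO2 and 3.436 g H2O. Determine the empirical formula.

mol C = 11.19 / 44.01 = 0.2543; mass C = 0.2543 × 12.01 = 3.054 g
mol H = 2 × (3.436 / 18.02) = 0.3814; mass H = 0.3814 × 1.008 = 0.3844 g
Divide by the smallest (0.2543 mol C): C 1.000, H 1.500
×2: C 2.00, H 3.00 → C2H3

C2H3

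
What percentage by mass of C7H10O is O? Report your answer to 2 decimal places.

14.53%

Molar mass = 7(12.01) + 10(1.008) + 1(16.00) = 110.150 g/mol
Mass of O per mole = 1 × 16.00 = 16.000 g
% O = 16.000 / 110.150 × 100 = 14.53%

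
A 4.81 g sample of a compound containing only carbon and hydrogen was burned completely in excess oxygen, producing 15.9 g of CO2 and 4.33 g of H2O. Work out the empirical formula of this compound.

mol C = 15.9 / 44.01 = 0.3613; mass C = 0.3613 × 12.01 = 4.339 g
mol H = 2 × (4.33 / 18.02) = 0.4806; mass H = 0.4806 × 1.008 = 0.4844 g
Divide by the smallest (0.3613 mol C): C 1.000, H 1.330
Scaling by 3: C 3.00, H 3.99 → C3H4

C3H4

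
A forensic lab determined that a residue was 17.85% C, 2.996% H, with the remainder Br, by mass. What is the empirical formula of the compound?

Assume 100 g: 17.85 g C, 2.996 g H, 79.154 g Br.
Moles — C: 17.85 / 12.01 = 1.486 mol; H: 2.996 / 1.008 = 2.972 mol; Br: 79.154 / 79.90 = 0.9907 mol
Divide by the smallest (0.9907 mol Br): C 1.500, H 3.000, Br 1.000
Multiply by 2: C 3.00, H 6.00, Br 2.00 → C3H6Br2

C3H6Br2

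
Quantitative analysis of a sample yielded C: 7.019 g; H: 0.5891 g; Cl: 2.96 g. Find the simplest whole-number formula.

C7H7Cl

Moles — C: 7.019 / 12.01 = 0.5844 mol; H: 0.5891 / 1.008 = 0.5844 mol; Cl: 2.96 / 35.45 = 0.0835 mol
Divide by the smallest (0.0835 mol Cl): C 6.999, H 6.999, Cl 1.000
Ratio ≈ 7:7:1, so the empirical formula is C7H7Cl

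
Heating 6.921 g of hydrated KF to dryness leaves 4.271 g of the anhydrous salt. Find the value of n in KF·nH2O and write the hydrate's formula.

KF·2H2O

Mass of water lost = 6.921 − 4.271 = 2.65 g → 2.65 / 18.02 = 0.1471 mol H2O
Molar mass of KF = 58.10 g/mol → mol KF = 4.271 / 58.10 = 0.07351
n = 0.1471 / 0.07351 = 2.00 ≈ 2 → KF·2H2O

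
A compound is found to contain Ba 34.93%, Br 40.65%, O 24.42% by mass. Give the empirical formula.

BaBr2O6

Assume 100 g: 34.93 g Ba, 40.65 g Br, 24.42 g O.
Ba: 34.93 g ÷ 137.33 g/mol = 0.2544 mol
Br: 40.65 g ÷ 79.90 g/mol = 0.5088 mol
O: 24.42 g ÷ 16.00 g/mol = 1.526 mol
Smallest is Ba at 0.2544 mol; normalising gives Ba 1.000, Br 2.000, O 6.001
Ratio ≈ 1:2:6, so the empirical formula is BaBr2O6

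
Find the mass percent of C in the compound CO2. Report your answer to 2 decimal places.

Molar mass = 1(12.01) + 2(16.00) = 44.010 g/mol
Mass of C per mole = 1 × 12.01 = 12.010 g
% C = 12.010 / 44.010 × 100 = 27.29%

27.29%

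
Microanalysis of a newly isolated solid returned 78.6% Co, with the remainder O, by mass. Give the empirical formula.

Assume 100 g: 78.6 g Co, 21.4 g O.
Co: 78.6 g ÷ 58.93 g/mol = 1.334 mol
O: 21.4 g ÷ 16.00 g/mol = 1.337 mol
Ratios (÷ 1.334): Co 1.000, O 1.003
≈ 1:1 → CoO

CoO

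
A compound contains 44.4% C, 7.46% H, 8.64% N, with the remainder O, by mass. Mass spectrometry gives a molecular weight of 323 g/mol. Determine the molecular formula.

C12H24N2O8

Assume 100 g: 44.4 g C, 7.46 g H, 8.64 g N, 39.5 g O.
C: 44.4 g ÷ 12.01 g/mol = 3.697 mol
H: 7.46 g ÷ 1.008 g/mol = 7.401 mol
N: 8.64 g ÷ 14.01 g/mol = 0.6167 mol
O: 39.5 g ÷ 16.00 g/mol = 2.469 mol
Divide by the smallest (0.6167 mol N): C 5.995, H 12.001, N 1.000, O 4.003
→ C6H12NO4
Empirical-formula mass = 162.17 g/mol
n = 323 / 162.17 = 1.99 ≈ 2
Molecular formula = (C6H12NO4)×2 = C12H24N2O8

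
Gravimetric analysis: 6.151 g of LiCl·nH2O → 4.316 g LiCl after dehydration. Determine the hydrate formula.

Mass of water lost = 6.151 − 4.316 = 1.835 g → 1.835 / 18.02 = 0.1018 mol H2O
Molar mass of LiCl = 42.39 g/mol → mol LiCl = 4.316 / 42.39 = 0.1018
n = 0.1018 / 0.1018 = 1.00 ≈ 1 → LiCl·H2O

LiCl·H2O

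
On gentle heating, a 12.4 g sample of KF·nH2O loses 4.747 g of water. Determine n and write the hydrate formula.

KF·2H2O

Mass of anhydrous KF = 12.4 − 4.747 = 7.653 g
mol H2O = 4.747 / 18.02 = 0.2634
Molar mass of KF = 58.10 g/mol → mol KF = 7.653 / 58.10 = 0.1317
n = 0.2634 / 0.1317 = 2.00 ≈ 2 → KF·2H2O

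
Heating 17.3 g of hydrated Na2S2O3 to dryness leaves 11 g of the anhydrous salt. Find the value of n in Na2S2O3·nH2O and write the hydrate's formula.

Na2S2O3·5H2O

Mass of water lost = 17.3 − 11 = 6.3 g → 6.3 / 18.02 = 0.3496 mol H2O
Molar mass of Na2S2O3 = 158.12 g/mol → mol Na2S2O3 = 11 / 158.12 = 0.06957
n = 0.3496 / 0.06957 = 5.03 ≈ 5 → Na2S2O3·5H2O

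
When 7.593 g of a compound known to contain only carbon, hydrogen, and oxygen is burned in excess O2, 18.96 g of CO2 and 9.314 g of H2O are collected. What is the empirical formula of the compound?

mol C = 18.96 / 44.01 = 0.4308; mass C = 0.4308 × 12.01 = 5.174 g
mol H = 2 × (9.314 / 18.02) = 1.034; mass H = 1.034 × 1.008 = 1.042 g
mass O = 7.593 − (6.216) = 1.377 g → mol O = 0.08606
Ratios (÷ 0.08606): C 5.006, H 12.012, O 1.000
→ C5H12O

C5H12O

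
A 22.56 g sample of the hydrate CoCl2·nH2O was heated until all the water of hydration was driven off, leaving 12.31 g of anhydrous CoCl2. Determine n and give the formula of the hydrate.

CoCl2·6H2O

Mass of water lost = 22.56 − 12.31 = 10.25 g → 10.25 / 18.02 = 0.5688 mol H2O
Molar mass of CoCl2 = 129.83 g/mol → mol CoCl2 = 12.31 / 129.83 = 0.09482
n = 0.5688 / 0.09482 = 6.00 ≈ 6 → CoCl2·6H2O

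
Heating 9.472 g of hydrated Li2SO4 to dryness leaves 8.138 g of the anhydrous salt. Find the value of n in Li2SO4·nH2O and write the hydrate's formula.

Mass of water lost = 9.472 − 8.138 = 1.334 g → 1.334 / 18.02 = 0.07403 mol H2O
Molar mass of Li2SO4 = 109.95 g/mol → mol Li2SO4 = 8.138 / 109.95 = 0.07402
n = 0.07403 / 0.07402 = 1.00 ≈ 1 → Li2SO4·H2O

Li2SO4·H2O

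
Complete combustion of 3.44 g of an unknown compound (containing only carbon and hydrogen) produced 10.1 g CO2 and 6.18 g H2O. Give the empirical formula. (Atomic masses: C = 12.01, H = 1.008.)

mol C = 10.1 / 44.01 = 0.2295; mass C = 0.2295 × 12.01 = 2.756 g
mol H = 2 × (6.18 / 18.02) = 0.6859; mass H = 0.6859 × 1.008 = 0.6914 g
Ratios (÷ 0.2295): C 1.000, H 2.989
Ratio ≈ 1:3, so the empirical formula is CH3

CH3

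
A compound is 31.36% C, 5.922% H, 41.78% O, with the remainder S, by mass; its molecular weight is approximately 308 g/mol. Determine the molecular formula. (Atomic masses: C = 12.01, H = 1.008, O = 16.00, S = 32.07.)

Assume 100 g: 31.36 g C, 5.922 g H, 41.78 g O, 20.938 g S.
Moles — C: 31.36 / 12.01 = 2.611 mol; H: 5.922 / 1.008 = 5.875 mol; O: 41.78 / 16.00 = 2.611 mol; S: 20.938 / 32.07 = 0.6529 mol
Ratios (÷ 0.6529): C 3.999, H 8.999, O 4.000, S 1.000
≈ 4:9:4:1 → C4H9O4S
Empirical-formula mass = 153.18 g/mol
n = 308 / 153.18 = 2.01 ≈ 2
Molecular formula = (C4H9O4S)×2 = C8H18O8S2

C8H18O8S2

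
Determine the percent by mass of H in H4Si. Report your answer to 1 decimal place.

Molar mass = 4(1.008) + 1(28.09) = 32.122 g/mol
Mass of H per mole = 4 × 1.008 = 4.032 g
% H = 4.032 / 32.122 × 100 = 12.6%

12.6%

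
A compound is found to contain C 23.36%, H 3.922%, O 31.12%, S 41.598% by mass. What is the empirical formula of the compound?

C3H6O3S2

Assume 100 g: 23.36 g C, 3.922 g H, 31.12 g O, 41.598 g S.
n(C) = 23.36/12.01 = 1.945, n(H) = 3.922/1.008 = 3.891, n(O) = 31.12/16.00 = 1.945, n(S) = 41.598/32.07 = 1.297
Ratios (÷ 1.297): C 1.500, H 3.000, O 1.499, S 1.000
×2: C 3.00, H 6.00, O 3.00, S 2.00 → C3H6O3S2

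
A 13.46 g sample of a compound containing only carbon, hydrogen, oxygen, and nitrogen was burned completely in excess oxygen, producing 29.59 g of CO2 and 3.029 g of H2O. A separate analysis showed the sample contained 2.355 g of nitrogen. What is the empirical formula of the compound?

mol C = 29.59 / 44.01 = 0.6723; mass C = 0.6723 × 12.01 = 8.075 g
mol H = 2 × (3.029 / 18.02) = 0.3362; mass H = 0.3362 × 1.008 = 0.3389 g
mol N = 2.355 / 14.01 = 0.1681
mass O = 13.46 − (10.77) = 2.691 g → mol O = 0.1682
Ratios (÷ 0.1681): C 4.000, H 2.000, N 1.000, O 1.001
≈ 4:2:1:1 → C4H2NO

C4H2NO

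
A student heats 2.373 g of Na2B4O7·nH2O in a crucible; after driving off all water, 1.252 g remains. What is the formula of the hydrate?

Mass of water lost = 2.373 − 1.252 = 1.121 g → 1.121 / 18.02 = 0.06221 mol H2O
Molar mass of Na2B4O7 = 201.22 g/mol → mol Na2B4O7 = 1.252 / 201.22 = 0.006222
n = 0.06221 / 0.006222 = 10.00 ≈ 10 → Na2B4O7·10H2O

Na2B4O7·10H2O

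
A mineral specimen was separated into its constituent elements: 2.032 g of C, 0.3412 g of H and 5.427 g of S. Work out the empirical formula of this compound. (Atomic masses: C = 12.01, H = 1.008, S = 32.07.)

CH2S

Moles — C: 2.032 / 12.01 = 0.1692 mol; H: 0.3412 / 1.008 = 0.3385 mol; S: 5.427 / 32.07 = 0.1692 mol
Ratios (÷ 0.1692): C 1.000, H 2.001, S 1.000
→ CH2S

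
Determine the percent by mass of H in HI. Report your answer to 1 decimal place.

Molar mass = 1(1.008) + 1(126.90) = 127.908 g/mol
Mass of H per mole = 1 × 1.008 = 1.008 g
% H = 1.008 / 127.908 × 100 = 0.8%

0.8%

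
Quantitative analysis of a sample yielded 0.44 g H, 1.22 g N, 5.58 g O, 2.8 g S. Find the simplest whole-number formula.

H5NO4S

n(H) = 0.44/1.008 = 0.4365, n(N) = 1.22/14.01 = 0.08708, n(O) = 5.58/16.00 = 0.3488, n(S) = 2.8/32.07 = 0.08731
Divide by the smallest (0.08708 mol N): H 5.013, N 1.000, O 4.005, S 1.003
Ratio ≈ 5:1:4:1, so the empirical formula is H5NO4S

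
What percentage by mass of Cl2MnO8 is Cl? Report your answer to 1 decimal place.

27.9%

Molar mass = 2(35.45) + 1(54.94) + 8(16.00) = 253.840 g/mol
Mass of Cl per mole = 2 × 35.45 = 70.900 g
% Cl = 70.900 / 253.840 × 100 = 27.9%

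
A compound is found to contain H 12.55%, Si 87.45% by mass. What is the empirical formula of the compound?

H4Si

Assume 100 g: 12.55 g H, 87.45 g Si.
Moles — H: 12.55 / 1.008 = 12.45 mol; Si: 87.45 / 28.09 = 3.113 mol
Ratios (÷ 3.113): H 3.999, Si 1.000
→ H4Si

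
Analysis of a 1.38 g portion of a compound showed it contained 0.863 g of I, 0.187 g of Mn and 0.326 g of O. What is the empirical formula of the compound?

I2MnO6

I: 0.863 g ÷ 126.90 g/mol = 0.006801 mol
Mn: 0.187 g ÷ 54.94 g/mol = 0.003404 mol
O: 0.326 g ÷ 16.00 g/mol = 0.02038 mol
Smallest is Mn at 0.003404 mol; normalising gives I 1.998, Mn 1.000, O 5.986
≈ 2:1:6 → I2MnO6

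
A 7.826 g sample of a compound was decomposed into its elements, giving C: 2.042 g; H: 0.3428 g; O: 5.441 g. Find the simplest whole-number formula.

CH2O2

Moles — C: 2.042 / 12.01 = 0.17 mol; H: 0.3428 / 1.008 = 0.3401 mol; O: 5.441 / 16.00 = 0.3401 mol
Smallest is C at 0.17 mol; normalising gives C 1.000, H 2.000, O 2.000
≈ 1:2:2 → CH2O2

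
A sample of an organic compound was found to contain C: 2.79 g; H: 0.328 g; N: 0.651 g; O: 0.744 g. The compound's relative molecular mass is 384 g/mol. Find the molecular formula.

C: 2.79 g ÷ 12.01 g/mol = 0.2323 mol
H: 0.328 g ÷ 1.008 g/mol = 0.3254 mol
N: 0.651 g ÷ 14.01 g/mol = 0.04647 mol
O: 0.744 g ÷ 16.00 g/mol = 0.0465 mol
Smallest is N at 0.04647 mol; normalising gives C 4.999, H 7.003, N 1.000, O 1.001
→ C5H7NO
Empirical-formula mass = 97.12 g/mol
n = 384 / 97.12 = 3.95 ≈ 4
Molecular formula = (C5H7NO)×4 = C20H28N4O4

C20H28N4O4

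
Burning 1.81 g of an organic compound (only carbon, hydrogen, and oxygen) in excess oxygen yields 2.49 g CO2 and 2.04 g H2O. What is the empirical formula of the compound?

mol C = 2.49 / 44.01 = 0.05658; mass C = 0.05658 × 12.01 = 0.6795 g
mol H = 2 × (2.04 / 18.02) = 0.2264; mass H = 0.2264 × 1.008 = 0.2282 g
mass O = 1.81 − (0.9077) = 0.9023 g → mol O = 0.05639
Divide by the smallest (0.05639 mol O): C 1.003, H 4.015, O 1.000
Ratio ≈ 1:4:1, so the empirical formula is CH4O

CH4O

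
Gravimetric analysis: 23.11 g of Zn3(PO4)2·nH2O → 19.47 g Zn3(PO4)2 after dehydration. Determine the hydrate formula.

Mass of water lost = 23.11 − 19.47 = 3.64 g → 3.64 / 18.02 = 0.202 mol H2O
Molar mass of Zn3(PO4)2 = 386.08 g/mol → mol Zn3(PO4)2 = 19.47 / 386.08 = 0.05043
n = 0.202 / 0.05043 = 4.01 ≈ 4 → Zn3(PO4)2·4H2O

Zn3(PO4)2·4H2O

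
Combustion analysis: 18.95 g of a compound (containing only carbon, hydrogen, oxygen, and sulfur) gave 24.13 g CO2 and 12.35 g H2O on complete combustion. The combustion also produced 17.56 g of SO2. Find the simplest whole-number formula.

C4H10OS2

mol C = 24.13 / 44.01 = 0.5483; mass C = 0.5483 × 12.01 = 6.585 g
mol H = 2 × (12.35 / 18.02) = 1.371; mass H = 1.371 × 1.008 = 1.382 g
mol S = 17.56 / 64.07 = 0.2741; mass S = 8.790 g
mass O = 18.95 − (16.76) = 2.194 g → mol O = 0.1371
Divide by the smallest (0.1371 mol O): C 3.999, H 9.997, O 1.000, S 1.999
→ C4H10OS2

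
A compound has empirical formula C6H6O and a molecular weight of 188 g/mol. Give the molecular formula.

Empirical-formula mass = 94.11 g/mol
n = 188 / 94.11 = 2.00 ≈ 2
Molecular formula = (C6H6O)2 = C12H12O2

C12H12O2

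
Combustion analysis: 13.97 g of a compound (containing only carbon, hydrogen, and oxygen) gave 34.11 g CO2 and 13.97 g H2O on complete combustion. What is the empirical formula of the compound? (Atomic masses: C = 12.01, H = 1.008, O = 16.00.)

C4H8O

mol C = 34.11 / 44.01 = 0.7751; mass C = 0.7751 × 12.01 = 9.308 g
mol H = 2 × (13.97 / 18.02) = 1.550; mass H = 1.550 × 1.008 = 1.563 g
mass O = 13.97 − (10.87) = 3.099 g → mol O = 0.1937
Smallest is O at 0.1937 mol; normalising gives C 4.002, H 8.006, O 1.000
≈ 4:8:1 → C4H8O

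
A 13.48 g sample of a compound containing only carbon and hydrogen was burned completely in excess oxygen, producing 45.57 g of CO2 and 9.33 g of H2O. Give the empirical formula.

mol C = 45.57 / 44.01 = 1.035; mass C = 1.035 × 12.01 = 12.44 g
mol H = 2 × (9.33 / 18.02) = 1.036; mass H = 1.036 × 1.008 = 1.044 g
Ratios (÷ 1.035): C 1.000, H 1.000
→ CH

CH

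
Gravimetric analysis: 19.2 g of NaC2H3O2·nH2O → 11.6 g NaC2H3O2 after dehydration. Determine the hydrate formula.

Mass of water lost = 19.2 − 11.6 = 7.6 g → 7.6 / 18.02 = 0.4218 mol H2O
Molar mass of NaC2H3O2 = 82.03 g/mol → mol NaC2H3O2 = 11.6 / 82.03 = 0.1414
n = 0.4218 / 0.1414 = 2.98 ≈ 3 → NaC2H3O2·3H2O

NaC2H3O2·3H2O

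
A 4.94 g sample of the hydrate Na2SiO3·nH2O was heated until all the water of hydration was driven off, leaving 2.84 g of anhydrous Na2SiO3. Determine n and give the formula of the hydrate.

Na2SiO3·5H2O

Mass of water lost = 4.94 − 2.84 = 2.1 g → 2.1 / 18.02 = 0.1165 mol H2O
Molar mass of Na2SiO3 = 122.07 g/mol → mol Na2SiO3 = 2.84 / 122.07 = 0.02327
n = 0.1165 / 0.02327 = 5.01 ≈ 5 → Na2SiO3·5H2O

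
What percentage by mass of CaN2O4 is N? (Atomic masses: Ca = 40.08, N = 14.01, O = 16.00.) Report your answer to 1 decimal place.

Molar mass = 1(40.08) + 2(14.01) + 4(16.00) = 132.100 g/mol
Mass of N per mole = 2 × 14.01 = 28.020 g
% N = 28.020 / 132.100 × 100 = 21.2%

21.2%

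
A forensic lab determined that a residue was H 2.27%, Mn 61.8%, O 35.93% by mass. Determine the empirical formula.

Assume 100 g: 2.27 g H, 61.8 g Mn, 35.93 g O.
Moles — H: 2.27 / 1.008 = 2.252 mol; Mn: 61.8 / 54.94 = 1.125 mol; O: 35.93 / 16.00 = 2.246 mol
Ratios (÷ 1.125): H 2.002, Mn 1.000, O 1.996
≈ 2:1:2 → H2MnO2

H2MnO2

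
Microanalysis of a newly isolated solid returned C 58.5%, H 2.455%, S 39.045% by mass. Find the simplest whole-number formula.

C4H2S

Assume 100 g: 58.5 g C, 2.455 g H, 39.045 g S.
n(C) = 58.5/12.01 = 4.871, n(H) = 2.455/1.008 = 2.436, n(S) = 39.045/32.07 = 1.217
Divide by the smallest (1.217 mol S): C 4.001, H 2.000, S 1.000
≈ 4:2:1 → C4H2S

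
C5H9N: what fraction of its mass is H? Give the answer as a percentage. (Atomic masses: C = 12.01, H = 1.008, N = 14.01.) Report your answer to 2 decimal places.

10.91%

Molar mass = 5(12.01) + 9(1.008) + 1(14.01) = 83.132 g/mol
Mass of H per mole = 9 × 1.008 = 9.072 g
% H = 9.072 / 83.132 × 100 = 10.91%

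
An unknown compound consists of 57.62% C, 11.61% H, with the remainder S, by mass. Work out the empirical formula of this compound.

Assume 100 g: 57.62 g C, 11.61 g H, 30.77 g S.
C: 57.62 g ÷ 12.01 g/mol = 4.798 mol
H: 11.61 g ÷ 1.008 g/mol = 11.52 mol
S: 30.77 g ÷ 32.07 g/mol = 0.9595 mol
Smallest is S at 0.9595 mol; normalising gives C 5.000, H 12.004, S 1.000
≈ 5:12:1 → C5H12S

C5H12S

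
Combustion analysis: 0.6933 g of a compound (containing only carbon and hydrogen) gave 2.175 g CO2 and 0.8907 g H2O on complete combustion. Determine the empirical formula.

mol C = 2.175 / 44.01 = 0.04942; mass C = 0.04942 × 12.01 = 0.5935 g
mol H = 2 × (0.8907 / 18.02) = 0.09886; mass H = 0.09886 × 1.008 = 0.09965 g
Divide by the smallest (0.04942 mol C): C 1.000, H 2.000
≈ 1:2 → CH2

CH2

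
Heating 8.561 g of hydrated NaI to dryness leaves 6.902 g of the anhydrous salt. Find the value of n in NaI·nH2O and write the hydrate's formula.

Mass of water lost = 8.561 − 6.902 = 1.659 g → 1.659 / 18.02 = 0.09206 mol H2O
Molar mass of NaI = 149.89 g/mol → mol NaI = 6.902 / 149.89 = 0.04605
n = 0.09206 / 0.04605 = 2.00 ≈ 2 → NaI·2H2O

NaI·2H2O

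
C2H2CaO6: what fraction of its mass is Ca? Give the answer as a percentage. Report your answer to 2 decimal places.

Molar mass = 2(12.01) + 2(1.008) + 1(40.08) + 6(16.00) = 162.116 g/mol
Mass of Ca per mole = 1 × 40.08 = 40.080 g
% Ca = 40.080 / 162.116 × 100 = 24.72%

24.72%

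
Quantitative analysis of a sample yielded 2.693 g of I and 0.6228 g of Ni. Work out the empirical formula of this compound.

Moles — I: 2.693 / 126.90 = 0.02122 mol; Ni: 0.6228 / 58.69 = 0.01061 mol
Ratios (÷ 0.01061): I 2.000, Ni 1.000
≈ 2:1 → I2Ni

I2Ni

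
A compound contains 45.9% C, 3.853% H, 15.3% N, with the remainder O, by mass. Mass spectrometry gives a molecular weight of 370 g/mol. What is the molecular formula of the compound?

Assume 100 g: 45.9 g C, 3.853 g H, 15.3 g N, 34.947 g O.
n(C) = 45.9/12.01 = 3.822, n(H) = 3.853/1.008 = 3.822, n(N) = 15.3/14.01 = 1.092, n(O) = 34.947/16.00 = 2.184
Ratios (÷ 1.092): C 3.500, H 3.500, N 1.000, O 2.000
Scaling by 2: C 7.00, H 7.00, N 2.00, O 4.00 → C7H7N2O4
Empirical-formula mass = 183.15 g/mol
n = 370 / 183.15 = 2.02 ≈ 2
Molecular formula = (C7H7N2O4)×2 = C14H14N4O8

C14H14N4O8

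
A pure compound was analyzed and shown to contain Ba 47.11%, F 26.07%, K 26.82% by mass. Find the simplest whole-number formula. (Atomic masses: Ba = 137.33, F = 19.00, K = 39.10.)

Assume 100 g: 47.11 g Ba, 26.07 g F, 26.82 g K.
Moles — Ba: 47.11 / 137.33 = 0.343 mol; F: 26.07 / 19.00 = 1.372 mol; K: 26.82 / 39.10 = 0.6859 mol
Smallest is Ba at 0.343 mol; normalising gives Ba 1.000, F 4.000, K 2.000
Ratio ≈ 1:4:2, so the empirical formula is BaF4K2

BaF4K2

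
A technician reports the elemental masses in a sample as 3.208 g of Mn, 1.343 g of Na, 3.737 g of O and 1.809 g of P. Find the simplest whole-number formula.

Moles — Mn: 3.208 / 54.94 = 0.05839 mol; Na: 1.343 / 22.99 = 0.05842 mol; O: 3.737 / 16.00 = 0.2336 mol; P: 1.809 / 30.97 = 0.05841 mol
Ratios (÷ 0.05839): Mn 1.000, Na 1.000, O 4.000, P 1.000
≈ 1:1:4:1 → MnNaO4P

MnNaO4P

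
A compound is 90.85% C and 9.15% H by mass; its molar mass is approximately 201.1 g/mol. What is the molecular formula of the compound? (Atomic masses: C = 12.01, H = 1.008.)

C15H18

Assume 100 g: 90.85 g C, 9.15 g H.
n(C) = 90.85/12.01 = 7.565, n(H) = 9.15/1.008 = 9.077
Smallest is C at 7.565 mol; normalising gives C 1.000, H 1.200
×5: C 5.00, H 6.00 → C5H6
Empirical-formula mass = 66.10 g/mol
n = 201.1 / 66.10 = 3.04 ≈ 3
Molecular formula = (C5H6)×3 = C15H18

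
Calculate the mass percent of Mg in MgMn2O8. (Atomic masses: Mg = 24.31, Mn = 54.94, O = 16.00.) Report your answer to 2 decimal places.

9.27%

Molar mass = 1(24.31) + 2(54.94) + 8(16.00) = 262.190 g/mol
Mass of Mg per mole = 1 × 24.31 = 24.310 g
% Mg = 24.310 / 262.190 × 100 = 9.27%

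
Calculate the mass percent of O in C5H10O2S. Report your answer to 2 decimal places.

Molar mass = 5(12.01) + 10(1.008) + 2(16.00) + 1(32.07) = 134.200 g/mol
Mass of O per mole = 2 × 16.00 = 32.000 g
% O = 32.000 / 134.200 × 100 = 23.85%

23.85%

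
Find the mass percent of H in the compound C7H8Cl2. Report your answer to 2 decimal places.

Molar mass = 7(12.01) + 8(1.008) + 2(35.45) = 163.034 g/mol
Mass of H per mole = 8 × 1.008 = 8.064 g
% H = 8.064 / 163.034 × 100 = 4.95%

4.95%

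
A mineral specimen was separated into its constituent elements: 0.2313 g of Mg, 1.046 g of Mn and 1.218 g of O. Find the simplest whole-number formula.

Moles — Mg: 0.2313 / 24.31 = 0.009515 mol; Mn: 1.046 / 54.94 = 0.01904 mol; O: 1.218 / 16.00 = 0.07612 mol
Ratios (÷ 0.009515): Mg 1.000, Mn 2.001, O 8.001
→ MgMn2O8

MgMn2O8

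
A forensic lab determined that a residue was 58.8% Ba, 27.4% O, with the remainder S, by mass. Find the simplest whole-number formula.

Assume 100 g: 58.8 g Ba, 27.4 g O, 13.8 g S.
Ba: 58.8 g ÷ 137.33 g/mol = 0.4282 mol
O: 27.4 g ÷ 16.00 g/mol = 1.712 mol
S: 13.8 g ÷ 32.07 g/mol = 0.4303 mol
Smallest is Ba at 0.4282 mol; normalising gives Ba 1.000, O 4.000, S 1.005
→ BaO4S

BaO4S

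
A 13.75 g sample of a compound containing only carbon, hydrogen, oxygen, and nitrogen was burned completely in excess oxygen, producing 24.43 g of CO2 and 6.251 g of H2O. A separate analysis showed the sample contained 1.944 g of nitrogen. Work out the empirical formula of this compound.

mol C = 24.43 / 44.01 = 0.5551; mass C = 0.5551 × 12.01 = 6.667 g
mol H = 2 × (6.251 / 18.02) = 0.6938; mass H = 0.6938 × 1.008 = 0.6993 g
mol N = 1.944 / 14.01 = 0.1388
mass O = 13.75 − (9.310) = 4.440 g → mol O = 0.2775
Divide by the smallest (0.1388 mol N): C 4.000, H 5.000, N 1.000, O 2.000
≈ 4:5:1:2 → C4H5NO2

C4H5NO2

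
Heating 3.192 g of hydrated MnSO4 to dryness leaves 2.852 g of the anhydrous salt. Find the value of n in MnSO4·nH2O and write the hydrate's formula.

Mass of water lost = 3.192 − 2.852 = 0.34 g → 0.34 / 18.02 = 0.01887 mol H2O
Molar mass of MnSO4 = 151.01 g/mol → mol MnSO4 = 2.852 / 151.01 = 0.01889
n = 0.01887 / 0.01889 = 1.00 ≈ 1 → MnSO4·H2O

MnSO4·H2O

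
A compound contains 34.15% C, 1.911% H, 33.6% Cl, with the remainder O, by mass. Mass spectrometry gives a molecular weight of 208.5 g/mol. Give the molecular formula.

C6H4Cl2O4

Assume 100 g: 34.15 g C, 1.911 g H, 33.6 g Cl, 30.339 g O.
n(C) = 34.15/12.01 = 2.843, n(H) = 1.911/1.008 = 1.896, n(Cl) = 33.6/35.45 = 0.9478, n(O) = 30.339/16.00 = 1.896
Ratios (÷ 0.9478): C 3.000, H 2.000, Cl 1.000, O 2.001
≈ 3:2:1:2 → C3H2ClO2
Empirical-formula mass = 105.50 g/mol
n = 208.5 / 105.50 = 1.98 ≈ 2
Molecular formula = (C3H2ClO2)×2 = C6H4Cl2O4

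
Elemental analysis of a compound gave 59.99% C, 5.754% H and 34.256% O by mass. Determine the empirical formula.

C7H8O3

Assume 100 g: 59.99 g C, 5.754 g H, 34.256 g O.
Moles — C: 59.99 / 12.01 = 4.995 mol; H: 5.754 / 1.008 = 5.708 mol; O: 34.256 / 16.00 = 2.141 mol
Smallest is O at 2.141 mol; normalising gives C 2.333, H 2.666, O 1.000
Scaling by 3: C 7.00, H 8.00, O 3.00 → C7H8O3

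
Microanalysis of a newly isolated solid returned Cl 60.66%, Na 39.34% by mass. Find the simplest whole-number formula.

Assume 100 g: 60.66 g Cl, 39.34 g Na.
n(Cl) = 60.66/35.45 = 1.711, n(Na) = 39.34/22.99 = 1.711
Ratios (÷ 1.711): Cl 1.000, Na 1.000
Ratio ≈ 1:1, so the empirical formula is ClNa

ClNa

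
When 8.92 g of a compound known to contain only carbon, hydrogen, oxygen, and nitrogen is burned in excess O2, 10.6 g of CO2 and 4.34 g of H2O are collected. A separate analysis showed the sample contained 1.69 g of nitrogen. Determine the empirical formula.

mol C = 10.6 / 44.01 = 0.2409; mass C = 0.2409 × 12.01 = 2.893 g
mol H = 2 × (4.34 / 18.02) = 0.4817; mass H = 0.4817 × 1.008 = 0.4855 g
mol N = 1.69 / 14.01 = 0.1206
mass O = 8.92 − (5.068) = 3.852 g → mol O = 0.2407
Smallest is N at 0.1206 mol; normalising gives C 1.997, H 3.993, N 1.000, O 1.996
≈ 2:4:1:2 → C2H4NO2

C2H4NO2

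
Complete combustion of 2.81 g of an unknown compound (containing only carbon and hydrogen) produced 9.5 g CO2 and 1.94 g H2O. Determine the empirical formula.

mol C = 9.5 / 44.01 = 0.2159; mass C = 0.2159 × 12.01 = 2.592 g
mol H = 2 × (1.94 / 18.02) = 0.2153; mass H = 0.2153 × 1.008 = 0.2170 g
Divide by the smallest (0.2153 mol H): C 1.003, H 1.000
≈ 1:1 → CH

CH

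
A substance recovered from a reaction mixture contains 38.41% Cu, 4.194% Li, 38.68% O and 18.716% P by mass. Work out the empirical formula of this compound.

CuLiO4P

Assume 100 g: 38.41 g Cu, 4.194 g Li, 38.68 g O, 18.716 g P.
n(Cu) = 38.41/63.55 = 0.6044, n(Li) = 4.194/6.94 = 0.6043, n(O) = 38.68/16.00 = 2.417, n(P) = 18.716/30.97 = 0.6043
Ratios (÷ 0.6043): Cu 1.000, Li 1.000, O 4.000, P 1.000
≈ 1:1:4:1 → CuLiO4P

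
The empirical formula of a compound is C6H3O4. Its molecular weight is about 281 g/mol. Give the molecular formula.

C12H6O8

Empirical-formula mass = 139.08 g/mol
n = 281 / 139.08 = 2.02 ≈ 2
Molecular formula = (C6H3O4)2 = C12H6O8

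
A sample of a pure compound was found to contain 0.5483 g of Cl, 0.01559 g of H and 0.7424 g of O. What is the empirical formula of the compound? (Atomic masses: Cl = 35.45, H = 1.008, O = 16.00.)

n(Cl) = 0.5483/35.45 = 0.01547, n(H) = 0.01559/1.008 = 0.01547, n(O) = 0.7424/16.00 = 0.0464
Smallest is H at 0.01547 mol; normalising gives Cl 1.000, H 1.000, O 3.000
Ratio ≈ 1:1:3, so the empirical formula is ClHO3

ClHO3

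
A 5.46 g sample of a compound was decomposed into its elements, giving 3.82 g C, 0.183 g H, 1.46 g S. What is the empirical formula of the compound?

C: 3.82 g ÷ 12.01 g/mol = 0.3181 mol
H: 0.183 g ÷ 1.008 g/mol = 0.1815 mol
S: 1.46 g ÷ 32.07 g/mol = 0.04553 mol
Ratios (÷ 0.04553): C 6.987, H 3.988, S 1.000
≈ 7:4:1 → C7H4S

C7H4S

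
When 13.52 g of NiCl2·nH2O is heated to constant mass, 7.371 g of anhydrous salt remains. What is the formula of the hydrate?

Mass of water lost = 13.52 − 7.371 = 6.149 g → 6.149 / 18.02 = 0.3412 mol H2O
Molar mass of NiCl2 = 129.59 g/mol → mol NiCl2 = 7.371 / 129.59 = 0.05688
n = 0.3412 / 0.05688 = 6.00 ≈ 6 → NiCl2·6H2O

NiCl2·6H2O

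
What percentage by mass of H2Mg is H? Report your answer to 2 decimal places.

7.66%

Molar mass = 2(1.008) + 1(24.31) = 26.326 g/mol
Mass of H per mole = 2 × 1.008 = 2.016 g
% H = 2.016 / 26.326 × 100 = 7.66%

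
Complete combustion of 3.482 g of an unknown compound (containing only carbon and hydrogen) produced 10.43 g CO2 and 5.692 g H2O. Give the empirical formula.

mol C = 10.43 / 44.01 = 0.2370; mass C = 0.2370 × 12.01 = 2.846 g
mol H = 2 × (5.692 / 18.02) = 0.6317; mass H = 0.6317 × 1.008 = 0.6368 g
Smallest is C at 0.237 mol; normalising gives C 1.000, H 2.666
×3: C 3.00, H 8.00 → C3H8

C3H8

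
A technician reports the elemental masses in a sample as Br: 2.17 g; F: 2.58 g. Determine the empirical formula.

n(Br) = 2.17/79.90 = 0.02716, n(F) = 2.58/19.00 = 0.1358
Smallest is Br at 0.02716 mol; normalising gives Br 1.000, F 5.000
≈ 1:5 → BrF5

BrF5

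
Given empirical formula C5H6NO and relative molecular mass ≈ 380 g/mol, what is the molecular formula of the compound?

Empirical-formula mass = 96.11 g/mol
n = 380 / 96.11 = 3.95 ≈ 4
Molecular formula = (C5H6NO)4 = C20H24N4O4

C20H24N4O4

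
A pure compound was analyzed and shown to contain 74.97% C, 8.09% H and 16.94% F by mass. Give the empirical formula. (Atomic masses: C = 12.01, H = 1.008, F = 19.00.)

C7H9F

Assume 100 g: 74.97 g C, 8.09 g H, 16.94 g F.
n(C) = 74.97/12.01 = 6.242, n(H) = 8.09/1.008 = 8.026, n(F) = 16.94/19.00 = 0.8916
Smallest is F at 0.8916 mol; normalising gives C 7.001, H 9.002, F 1.000
→ C7H9F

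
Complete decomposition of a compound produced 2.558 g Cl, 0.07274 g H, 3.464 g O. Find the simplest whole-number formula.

n(Cl) = 2.558/35.45 = 0.07216, n(H) = 0.07274/1.008 = 0.07216, n(O) = 3.464/16.00 = 0.2165
Ratios (÷ 0.07216): Cl 1.000, H 1.000, O 3.000
≈ 1:1:3 → ClHO3

ClHO3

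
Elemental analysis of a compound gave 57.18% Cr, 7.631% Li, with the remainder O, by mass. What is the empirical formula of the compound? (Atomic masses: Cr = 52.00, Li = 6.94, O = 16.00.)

Assume 100 g: 57.18 g Cr, 7.631 g Li, 35.189 g O.
n(Cr) = 57.18/52.00 = 1.1, n(Li) = 7.631/6.94 = 1.1, n(O) = 35.189/16.00 = 2.199
Ratios (÷ 1.1): Cr 1.000, Li 1.000, O 2.000
≈ 1:1:2 → CrLiO2

CrLiO2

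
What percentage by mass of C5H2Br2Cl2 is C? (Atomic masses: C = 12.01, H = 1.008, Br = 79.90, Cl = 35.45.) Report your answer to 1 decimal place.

Molar mass = 5(12.01) + 2(1.008) + 2(79.90) + 2(35.45) = 292.766 g/mol
Mass of C per mole = 5 × 12.01 = 60.050 g
% C = 60.050 / 292.766 × 100 = 20.5%

20.5%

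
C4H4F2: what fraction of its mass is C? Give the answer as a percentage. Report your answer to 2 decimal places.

Molar mass = 4(12.01) + 4(1.008) + 2(19.00) = 90.072 g/mol
Mass of C per mole = 4 × 12.01 = 48.040 g
% C = 48.040 / 90.072 × 100 = 53.34%

53.34%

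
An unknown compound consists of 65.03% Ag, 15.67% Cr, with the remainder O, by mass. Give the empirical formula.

Ag2CrO4

Assume 100 g: 65.03 g Ag, 15.67 g Cr, 19.3 g O.
Moles — Ag: 65.03 / 107.87 = 0.6029 mol; Cr: 15.67 / 52.00 = 0.3013 mol; O: 19.3 / 16.00 = 1.206 mol
Smallest is Cr at 0.3013 mol; normalising gives Ag 2.001, Cr 1.000, O 4.003
Ratio ≈ 2:1:4, so the empirical formula is Ag2CrO4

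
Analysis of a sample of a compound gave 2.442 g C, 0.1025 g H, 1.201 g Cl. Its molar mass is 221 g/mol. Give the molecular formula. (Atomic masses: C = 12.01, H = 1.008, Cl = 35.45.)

C12H6Cl2

C: 2.442 g ÷ 12.01 g/mol = 0.2033 mol
H: 0.1025 g ÷ 1.008 g/mol = 0.1017 mol
Cl: 1.201 g ÷ 35.45 g/mol = 0.03388 mol
Divide by the smallest (0.03388 mol Cl): C 6.002, H 3.001, Cl 1.000
→ C6H3Cl
Empirical-formula mass = 110.53 g/mol
n = 221 / 110.53 = 2.00 ≈ 2
Molecular formula = (C6H3Cl)×2 = C12H6Cl2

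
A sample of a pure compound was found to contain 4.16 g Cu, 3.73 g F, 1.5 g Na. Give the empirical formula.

Moles — Cu: 4.16 / 63.55 = 0.06546 mol; F: 3.73 / 19.00 = 0.1963 mol; Na: 1.5 / 22.99 = 0.06525 mol
Ratios (÷ 0.06525): Cu 1.003, F 3.009, Na 1.000
≈ 1:3:1 → CuF3Na

CuF3Na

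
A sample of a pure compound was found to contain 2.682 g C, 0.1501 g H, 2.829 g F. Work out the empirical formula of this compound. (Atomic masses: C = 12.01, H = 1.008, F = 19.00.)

C3H2F2

C: 2.682 g ÷ 12.01 g/mol = 0.2233 mol
H: 0.1501 g ÷ 1.008 g/mol = 0.1489 mol
F: 2.829 g ÷ 19.00 g/mol = 0.1489 mol
Divide by the smallest (0.1489 mol F): C 1.500, H 1.000, F 1.000
×2: C 3.00, H 2.00, F 2.00 → C3H2F2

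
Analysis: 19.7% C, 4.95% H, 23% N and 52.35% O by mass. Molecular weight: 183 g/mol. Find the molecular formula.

Assume 100 g: 19.7 g C, 4.95 g H, 23 g N, 52.35 g O.
n(C) = 19.7/12.01 = 1.64, n(H) = 4.95/1.008 = 4.911, n(N) = 23/14.01 = 1.642, n(O) = 52.35/16.00 = 3.272
Ratios (÷ 1.64): C 1.000, H 2.994, N 1.001, O 1.995
→ CH3NO2
Empirical-formula mass = 61.04 g/mol
n = 183 / 61.04 = 3.00 ≈ 3
Molecular formula = (CH3NO2)×3 = C3H9N3O6

C3H9N3O6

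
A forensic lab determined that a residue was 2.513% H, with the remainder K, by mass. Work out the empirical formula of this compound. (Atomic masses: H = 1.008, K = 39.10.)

Assume 100 g: 2.513 g H, 97.487 g K.
Moles — H: 2.513 / 1.008 = 2.493 mol; K: 97.487 / 39.10 = 2.493 mol
Ratios (÷ 2.493): H 1.000, K 1.000
≈ 1:1 → HK

HK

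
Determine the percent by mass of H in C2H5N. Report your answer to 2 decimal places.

11.70%

Molar mass = 2(12.01) + 5(1.008) + 1(14.01) = 43.070 g/mol
Mass of H per mole = 5 × 1.008 = 5.040 g
% H = 5.040 / 43.070 × 100 = 11.70%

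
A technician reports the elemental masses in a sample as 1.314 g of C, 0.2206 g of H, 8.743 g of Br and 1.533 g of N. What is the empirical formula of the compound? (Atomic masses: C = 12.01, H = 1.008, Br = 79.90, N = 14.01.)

CH2BrN

n(C) = 1.314/12.01 = 0.1094, n(H) = 0.2206/1.008 = 0.2188, n(Br) = 8.743/79.90 = 0.1094, n(N) = 1.533/14.01 = 0.1094
Smallest is C at 0.1094 mol; normalising gives C 1.000, H 2.000, Br 1.000, N 1.000
≈ 1:2:1:1 → CH2BrN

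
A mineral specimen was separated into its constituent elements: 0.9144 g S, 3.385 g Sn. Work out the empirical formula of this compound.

Moles — S: 0.9144 / 32.07 = 0.02851 mol; Sn: 3.385 / 118.71 = 0.02851 mol
Ratios (÷ 0.02851): S 1.000, Sn 1.000
≈ 1:1 → SSn

SSn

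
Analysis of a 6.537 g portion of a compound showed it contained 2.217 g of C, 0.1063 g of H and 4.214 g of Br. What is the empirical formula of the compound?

Moles — C: 2.217 / 12.01 = 0.1846 mol; H: 0.1063 / 1.008 = 0.1055 mol; Br: 4.214 / 79.90 = 0.05274 mol
Ratios (÷ 0.05274): C 3.500, H 2.000, Br 1.000
×2: C 7.00, H 4.00, Br 2.00 → C7H4Br2

C7H4Br2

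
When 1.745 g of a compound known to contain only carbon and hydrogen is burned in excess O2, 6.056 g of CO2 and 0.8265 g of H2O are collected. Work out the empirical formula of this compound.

C3H2

mol C = 6.056 / 44.01 = 0.1376; mass C = 0.1376 × 12.01 = 1.653 g
mol H = 2 × (0.8265 / 18.02) = 0.09173; mass H = 0.09173 × 1.008 = 0.09247 g
Ratios (÷ 0.09173): C 1.500, H 1.000
×2: C 3.00, H 2.00 → C3H2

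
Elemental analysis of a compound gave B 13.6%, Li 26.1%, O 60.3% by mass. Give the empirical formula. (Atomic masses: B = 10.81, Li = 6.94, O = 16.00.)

Assume 100 g: 13.6 g B, 26.1 g Li, 60.3 g O.
Moles — B: 13.6 / 10.81 = 1.258 mol; Li: 26.1 / 6.94 = 3.761 mol; O: 60.3 / 16.00 = 3.769 mol
Smallest is B at 1.258 mol; normalising gives B 1.000, Li 2.989, O 2.996
Ratio ≈ 1:3:3, so the empirical formula is BLi3O3

BLi3O3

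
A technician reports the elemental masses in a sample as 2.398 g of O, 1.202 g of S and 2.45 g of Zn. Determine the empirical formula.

O: 2.398 g ÷ 16.00 g/mol = 0.1499 mol
S: 1.202 g ÷ 32.07 g/mol = 0.03748 mol
Zn: 2.45 g ÷ 65.38 g/mol = 0.03747 mol
Divide by the smallest (0.03747 mol Zn): O 4.000, S 1.000, Zn 1.000
Ratio ≈ 4:1:1, so the empirical formula is O4SZn

O4SZn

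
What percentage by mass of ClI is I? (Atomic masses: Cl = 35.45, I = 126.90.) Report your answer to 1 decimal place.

Molar mass = 1(35.45) + 1(126.90) = 162.350 g/mol
Mass of I per mole = 1 × 126.90 = 126.900 g
% I = 126.900 / 162.350 × 100 = 78.2%

78.2%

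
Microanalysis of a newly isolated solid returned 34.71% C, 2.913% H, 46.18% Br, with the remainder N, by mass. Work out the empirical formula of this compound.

C5H5BrN2

Assume 100 g: 34.71 g C, 2.913 g H, 46.18 g Br, 16.197 g N.
n(C) = 34.71/12.01 = 2.89, n(H) = 2.913/1.008 = 2.89, n(Br) = 46.18/79.90 = 0.578, n(N) = 16.197/14.01 = 1.156
Ratios (÷ 0.578): C 5.000, H 5.000, Br 1.000, N 2.000
Ratio ≈ 5:5:1:2, so the empirical formula is C5H5BrN2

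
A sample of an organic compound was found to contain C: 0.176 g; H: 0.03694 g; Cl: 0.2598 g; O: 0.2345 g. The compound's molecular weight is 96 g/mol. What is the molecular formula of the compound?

C: 0.176 g ÷ 12.01 g/mol = 0.01465 mol
H: 0.03694 g ÷ 1.008 g/mol = 0.03665 mol
Cl: 0.2598 g ÷ 35.45 g/mol = 0.007329 mol
O: 0.2345 g ÷ 16.00 g/mol = 0.01466 mol
Divide by the smallest (0.007329 mol Cl): C 2.000, H 5.001, Cl 1.000, O 2.000
Ratio ≈ 2:5:1:2, so the empirical formula is C2H5ClO2
Empirical-formula mass = 96.51 g/mol
n = 96 / 96.51 = 0.99 ≈ 1
Molecular formula = empirical formula = C2H5ClO2

C2H5ClO2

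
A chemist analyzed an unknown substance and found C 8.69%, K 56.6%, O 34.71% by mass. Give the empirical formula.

Assume 100 g: 8.69 g C, 56.6 g K, 34.71 g O.
C: 8.69 g ÷ 12.01 g/mol = 0.7236 mol
K: 56.6 g ÷ 39.10 g/mol = 1.448 mol
O: 34.71 g ÷ 16.00 g/mol = 2.169 mol
Divide by the smallest (0.7236 mol C): C 1.000, K 2.001, O 2.998
Ratio ≈ 1:2:3, so the empirical formula is CK2O3

CK2O3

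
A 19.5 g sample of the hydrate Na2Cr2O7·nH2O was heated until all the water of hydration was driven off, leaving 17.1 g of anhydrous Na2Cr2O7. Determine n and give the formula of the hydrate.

Na2Cr2O7·2H2O

Mass of water lost = 19.5 − 17.1 = 2.4 g → 2.4 / 18.02 = 0.1332 mol H2O
Molar mass of Na2Cr2O7 = 261.98 g/mol → mol Na2Cr2O7 = 17.1 / 261.98 = 0.06527
n = 0.1332 / 0.06527 = 2.04 ≈ 2 → Na2Cr2O7·2H2O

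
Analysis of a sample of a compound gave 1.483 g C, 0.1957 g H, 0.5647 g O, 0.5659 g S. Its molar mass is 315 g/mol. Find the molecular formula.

C14H22O4S2

C: 1.483 g ÷ 12.01 g/mol = 0.1235 mol
H: 0.1957 g ÷ 1.008 g/mol = 0.1941 mol
O: 0.5647 g ÷ 16.00 g/mol = 0.03529 mol
S: 0.5659 g ÷ 32.07 g/mol = 0.01765 mol
Smallest is S at 0.01765 mol; normalising gives C 6.998, H 11.002, O 2.000, S 1.000
≈ 7:11:2:1 → C7H11O2S
Empirical-formula mass = 159.23 g/mol
n = 315 / 159.23 = 1.98 ≈ 2
Molecular formula = (C7H11O2S)×2 = C14H22O4S2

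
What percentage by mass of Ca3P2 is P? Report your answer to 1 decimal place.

34.0%

Molar mass = 3(40.08) + 2(30.97) = 182.180 g/mol
Mass of P per mole = 2 × 30.97 = 61.940 g
% P = 61.940 / 182.180 × 100 = 34.0%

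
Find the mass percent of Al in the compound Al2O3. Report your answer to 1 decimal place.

Molar mass = 2(26.98) + 3(16.00) = 101.960 g/mol
Mass of Al per mole = 2 × 26.98 = 53.960 g
% Al = 53.960 / 101.960 × 100 = 52.9%

52.9%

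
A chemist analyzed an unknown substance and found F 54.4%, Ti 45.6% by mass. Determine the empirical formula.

Assume 100 g: 54.4 g F, 45.6 g Ti.
Moles — F: 54.4 / 19.00 = 2.863 mol; Ti: 45.6 / 47.87 = 0.9526 mol
Ratios (÷ 0.9526): F 3.006, Ti 1.000
→ F3Ti

F3Ti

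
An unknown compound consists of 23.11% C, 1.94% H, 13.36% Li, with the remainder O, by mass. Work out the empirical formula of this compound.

CHLiO2

Assume 100 g: 23.11 g C, 1.94 g H, 13.36 g Li, 61.59 g O.
n(C) = 23.11/12.01 = 1.924, n(H) = 1.94/1.008 = 1.925, n(Li) = 13.36/6.94 = 1.925, n(O) = 61.59/16.00 = 3.849
Divide by the smallest (1.924 mol C): C 1.000, H 1.000, Li 1.000, O 2.000
Ratio ≈ 1:1:1:2, so the empirical formula is CHLiO2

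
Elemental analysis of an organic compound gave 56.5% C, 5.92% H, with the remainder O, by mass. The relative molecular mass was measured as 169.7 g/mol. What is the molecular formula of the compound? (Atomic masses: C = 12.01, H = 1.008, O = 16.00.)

C8H10O4

Assume 100 g: 56.5 g C, 5.92 g H, 37.58 g O.
C: 56.5 g ÷ 12.01 g/mol = 4.704 mol
H: 5.92 g ÷ 1.008 g/mol = 5.873 mol
O: 37.58 g ÷ 16.00 g/mol = 2.349 mol
Divide by the smallest (2.349 mol O): C 2.003, H 2.500, O 1.000
Scaling by 2: C 4.01, H 5.00, O 2.00 → C4H5O2
Empirical-formula mass = 85.08 g/mol
n = 169.7 / 85.08 = 1.99 ≈ 2
Molecular formula = (C4H5O2)×2 = C8H10O4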